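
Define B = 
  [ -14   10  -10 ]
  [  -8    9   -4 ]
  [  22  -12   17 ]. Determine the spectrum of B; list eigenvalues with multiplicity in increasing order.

1, 5, 6

Characteristic polynomial: p(s) = s^3 - 12s^2 + 41s - 30 = (s - 6)(s - 5)(s - 1).
Roots (with multiplicity): 1, 5, 6.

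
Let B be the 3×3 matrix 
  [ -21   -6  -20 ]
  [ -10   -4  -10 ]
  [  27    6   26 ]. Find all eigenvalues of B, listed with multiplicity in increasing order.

Characteristic polynomial: p(r) = r^3 - r^2 - 26r - 24 = (r - 6)(r + 1)(r + 4).
Roots (with multiplicity): -4, -1, 6.

-4, -1, 6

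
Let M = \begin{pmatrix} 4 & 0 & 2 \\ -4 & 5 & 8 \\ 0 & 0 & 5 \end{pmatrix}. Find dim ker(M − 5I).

M − 5I = [[-1, 0, 2], [-4, 0, 8], [0, 0, 0]].
This matrix has rank 1, so its null space has dimension 3 − 1 = 2.

2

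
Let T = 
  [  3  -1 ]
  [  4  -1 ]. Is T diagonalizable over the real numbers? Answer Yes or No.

No

Characteristic polynomial: p(s) = s^2 - 2s + 1 = (s - 1)^2.
s = 1 has algebraic multiplicity 2; rank(T − 1I) = 1, so geometric multiplicity = 1.
Geometric multiplicity < algebraic multiplicity, so T is not diagonalizable.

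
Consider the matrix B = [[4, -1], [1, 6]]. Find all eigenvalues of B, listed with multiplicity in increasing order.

5, 5

Characteristic polynomial: p(s) = s^2 - 10s + 25 = (s - 5)^2.
Roots (with multiplicity): 5, 5.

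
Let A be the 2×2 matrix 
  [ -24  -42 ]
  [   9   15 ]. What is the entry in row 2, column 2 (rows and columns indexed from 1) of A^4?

-7209

Characteristic polynomial: r^2 + 9r + 18 = (r + 3)(r + 6), so the eigenvalues are -6, -3.
r=-6: eigenvector (7, -3).
r=-3: eigenvector (-2, 1).
P = [[7, -2], [-3, 1]], D = diag(-6, -3), P⁻¹ = [[1, 2], [3, 7]].
A⁴ = P·diag(1296, 81)·P⁻¹ = [[8586, 17010], [-3645, -7209]].
The requested entry is -7209.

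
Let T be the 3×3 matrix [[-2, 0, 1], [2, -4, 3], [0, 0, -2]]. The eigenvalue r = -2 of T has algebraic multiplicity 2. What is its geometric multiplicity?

1

T + 2I = [[0, 0, 1], [2, -2, 3], [0, 0, 0]].
This matrix has rank 2, so its null space has dimension 3 − 2 = 1.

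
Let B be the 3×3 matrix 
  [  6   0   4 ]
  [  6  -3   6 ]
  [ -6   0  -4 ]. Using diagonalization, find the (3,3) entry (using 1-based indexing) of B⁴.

Characteristic polynomial: λ^3 + λ^2 - 6λ = λ(λ - 2)(λ + 3), so the eigenvalues are -3, 0, 2.
λ=-3: eigenvector (0, 1, 0).
λ=0: eigenvector (2, -2, -3).
λ=2: eigenvector (1, 0, -1).
P = [[0, 2, 1], [1, -2, 0], [0, -3, -1]], D = diag(-3, 0, 2), P⁻¹ = [[-2, 1, -2], [-1, 0, -1], [3, 0, 2]].
B⁴ = P·diag(81, 0, 16)·P⁻¹ = [[48, 0, 32], [-162, 81, -162], [-48, 0, -32]].
The requested entry is -32.

-32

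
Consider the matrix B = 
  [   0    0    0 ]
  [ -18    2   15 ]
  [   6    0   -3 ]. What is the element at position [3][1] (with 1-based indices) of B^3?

54

Characteristic polynomial: s^3 + s^2 - 6s = s(s - 2)(s + 3), so the eigenvalues are -3, 0, 2.
s=0: eigenvector (1, -6, 2).
s=-3: eigenvector (0, -3, 1).
s=2: eigenvector (0, 1, 0).
P = [[1, 0, 0], [-6, -3, 1], [2, 1, 0]], D = diag(0, -3, 2), P⁻¹ = [[1, 0, 0], [-2, 0, 1], [0, 1, 3]].
B³ = P·diag(0, -27, 8)·P⁻¹ = [[0, 0, 0], [-162, 8, 105], [54, 0, -27]].
The requested entry is 54.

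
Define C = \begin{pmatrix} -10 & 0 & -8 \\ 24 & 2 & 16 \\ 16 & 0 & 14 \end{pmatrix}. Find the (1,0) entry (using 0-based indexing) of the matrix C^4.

2560

Characteristic polynomial: s^3 - 6s^2 - 4s + 24 = (s - 6)(s - 2)(s + 2), so the eigenvalues are -2, 2, 6.
s=-2: eigenvector (1, -2, -1).
s=2: eigenvector (0, 1, 0).
s=6: eigenvector (-1, 2, 2).
P = [[1, 0, -1], [-2, 1, 2], [-1, 0, 2]], D = diag(-2, 2, 6), P⁻¹ = [[2, 0, 1], [2, 1, 0], [1, 0, 1]].
C⁴ = P·diag(16, 16, 1296)·P⁻¹ = [[-1264, 0, -1280], [2560, 16, 2560], [2560, 0, 2576]].
The requested entry is 2560.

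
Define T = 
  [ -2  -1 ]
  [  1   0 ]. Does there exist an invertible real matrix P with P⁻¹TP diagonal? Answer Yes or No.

No

Characteristic polynomial: p(μ) = μ^2 + 2μ + 1 = (μ + 1)^2.
μ = -1 has algebraic multiplicity 2; rank(T + 1I) = 1, so geometric multiplicity = 1.
Geometric multiplicity < algebraic multiplicity, so T is not diagonalizable.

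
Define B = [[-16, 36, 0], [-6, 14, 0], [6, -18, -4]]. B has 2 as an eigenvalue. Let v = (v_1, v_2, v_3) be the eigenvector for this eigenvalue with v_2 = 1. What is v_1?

2

B − 2I = [[-18, 36, 0], [-6, 12, 0], [6, -18, -6]].
Solving (B − 2I)v = 0 gives the eigenspace spanned by (2, 1, -1).
With v_2 = 1, v = (2, 1, -1), so v_1 = 2.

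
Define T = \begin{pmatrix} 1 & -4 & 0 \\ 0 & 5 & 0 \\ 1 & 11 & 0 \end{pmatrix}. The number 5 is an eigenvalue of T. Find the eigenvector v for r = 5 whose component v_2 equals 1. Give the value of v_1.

T − 5I = [[-4, -4, 0], [0, 0, 0], [1, 11, -5]].
Solving (T − 5I)v = 0 gives the eigenspace spanned by (-1, 1, 2).
With v_2 = 1, v = (-1, 1, 2), so v_1 = -1.

-1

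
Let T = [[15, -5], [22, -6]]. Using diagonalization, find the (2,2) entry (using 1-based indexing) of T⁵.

Characteristic polynomial: μ^2 - 9μ + 20 = (μ - 5)(μ - 4), so the eigenvalues are 4, 5.
μ=5: eigenvector (1, 2).
μ=4: eigenvector (5, 11).
P = [[1, 5], [2, 11]], D = diag(5, 4), P⁻¹ = [[11, -5], [-2, 1]].
T⁵ = P·diag(3125, 1024)·P⁻¹ = [[24135, -10505], [46222, -19986]].
The requested entry is -19986.

-19986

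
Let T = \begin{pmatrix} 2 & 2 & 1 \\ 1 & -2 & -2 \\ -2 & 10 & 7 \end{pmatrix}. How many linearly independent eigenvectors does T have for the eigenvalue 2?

T − 2I = [[0, 2, 1], [1, -4, -2], [-2, 10, 5]].
This matrix has rank 2, so its null space has dimension 3 − 2 = 1.

1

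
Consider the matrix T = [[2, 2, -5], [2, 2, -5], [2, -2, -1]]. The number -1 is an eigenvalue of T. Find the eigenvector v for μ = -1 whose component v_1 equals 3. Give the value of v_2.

T + 1I = [[3, 2, -5], [2, 3, -5], [2, -2, 0]].
Solving (T + 1I)v = 0 gives the eigenspace spanned by (3, 3, 3).
With v_1 = 3, v = (3, 3, 3), so v_2 = 3.

3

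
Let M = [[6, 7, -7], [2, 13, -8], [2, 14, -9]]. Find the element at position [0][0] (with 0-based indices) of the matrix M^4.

Characteristic polynomial: μ^3 - 10μ^2 + 19μ + 30 = (μ - 6)(μ - 5)(μ + 1), so the eigenvalues are -1, 5, 6.
μ=6: eigenvector (1, 2, 2).
μ=-1: eigenvector (-1, -1, -2).
μ=5: eigenvector (0, 1, 1).
P = [[1, -1, 0], [2, -1, 1], [2, -2, 1]], D = diag(6, -1, 5), P⁻¹ = [[1, 1, -1], [0, 1, -1], [-2, 0, 1]].
M⁴ = P·diag(1296, 1, 625)·P⁻¹ = [[1296, 1295, -1295], [1342, 2591, -1966], [1342, 2590, -1965]].
The requested entry is 1296.

1296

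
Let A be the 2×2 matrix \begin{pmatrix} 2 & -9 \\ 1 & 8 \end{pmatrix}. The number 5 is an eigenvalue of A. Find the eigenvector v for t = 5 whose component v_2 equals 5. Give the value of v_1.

A − 5I = [[-3, -9], [1, 3]].
Solving (A − 5I)v = 0 gives the eigenspace spanned by (-15, 5).
With v_2 = 5, v = (-15, 5), so v_1 = -15.

-15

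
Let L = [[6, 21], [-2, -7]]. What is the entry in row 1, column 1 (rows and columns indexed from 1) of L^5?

Characteristic polynomial: μ^2 + μ = μ(μ + 1), so the eigenvalues are -1, 0.
μ=0: eigenvector (7, -2).
μ=-1: eigenvector (-3, 1).
P = [[7, -3], [-2, 1]], D = diag(0, -1), P⁻¹ = [[1, 3], [2, 7]].
L⁵ = P·diag(0, -1)·P⁻¹ = [[6, 21], [-2, -7]].
The requested entry is 6.

6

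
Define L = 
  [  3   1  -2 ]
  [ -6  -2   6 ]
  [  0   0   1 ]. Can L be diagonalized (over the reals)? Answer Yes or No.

Characteristic polynomial: p(μ) = μ^3 - 2μ^2 + μ = μ(μ - 1)^2.
μ = 1 has algebraic multiplicity 2; rank(L − 1I) = 1, so geometric multiplicity = 2.
Every eigenvalue has geometric = algebraic multiplicity, so L is diagonalizable.

Yes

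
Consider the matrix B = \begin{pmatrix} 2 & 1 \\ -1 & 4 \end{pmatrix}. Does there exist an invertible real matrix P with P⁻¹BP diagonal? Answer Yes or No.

Characteristic polynomial: p(s) = s^2 - 6s + 9 = (s - 3)^2.
s = 3 has algebraic multiplicity 2; rank(B − 3I) = 1, so geometric multiplicity = 1.
Geometric multiplicity < algebraic multiplicity, so B is not diagonalizable.

No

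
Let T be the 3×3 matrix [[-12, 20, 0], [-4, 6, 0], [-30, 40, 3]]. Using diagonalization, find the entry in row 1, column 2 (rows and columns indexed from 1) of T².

Characteristic polynomial: μ^3 + 3μ^2 - 10μ - 24 = (μ - 3)(μ + 2)(μ + 4), so the eigenvalues are -4, -2, 3.
μ=-4: eigenvector (5, 2, 10).
μ=-2: eigenvector (2, 1, 4).
μ=3: eigenvector (0, 0, 1).
P = [[5, 2, 0], [2, 1, 0], [10, 4, 1]], D = diag(-4, -2, 3), P⁻¹ = [[1, -2, 0], [-2, 5, 0], [-2, 0, 1]].
T² = P·diag(16, 4, 9)·P⁻¹ = [[64, -120, 0], [24, -44, 0], [110, -240, 9]].
The requested entry is -120.

-120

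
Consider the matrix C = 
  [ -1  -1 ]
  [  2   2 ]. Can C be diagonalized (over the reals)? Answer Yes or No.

Yes

Characteristic polynomial: p(t) = t^2 - t = t(t - 1).
All 2 eigenvalues are distinct, so C is diagonalizable.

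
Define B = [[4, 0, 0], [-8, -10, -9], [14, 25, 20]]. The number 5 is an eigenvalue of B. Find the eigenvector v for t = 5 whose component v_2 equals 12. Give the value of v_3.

B − 5I = [[-1, 0, 0], [-8, -15, -9], [14, 25, 15]].
Solving (B − 5I)v = 0 gives the eigenspace spanned by (0, 12, -20).
With v_2 = 12, v = (0, 12, -20), so v_3 = -20.

-20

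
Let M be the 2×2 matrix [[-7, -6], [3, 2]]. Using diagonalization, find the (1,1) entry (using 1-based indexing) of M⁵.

-2047

Characteristic polynomial: s^2 + 5s + 4 = (s + 1)(s + 4), so the eigenvalues are -4, -1.
s=-1: eigenvector (-1, 1).
s=-4: eigenvector (-2, 1).
P = [[-1, -2], [1, 1]], D = diag(-1, -4), P⁻¹ = [[1, 2], [-1, -1]].
M⁵ = P·diag(-1, -1024)·P⁻¹ = [[-2047, -2046], [1023, 1022]].
The requested entry is -2047.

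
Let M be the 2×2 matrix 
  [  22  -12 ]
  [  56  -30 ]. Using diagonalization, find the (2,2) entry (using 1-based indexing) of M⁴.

Characteristic polynomial: s^2 + 8s + 12 = (s + 2)(s + 6), so the eigenvalues are -6, -2.
s=-2: eigenvector (1, 2).
s=-6: eigenvector (3, 7).
P = [[1, 3], [2, 7]], D = diag(-2, -6), P⁻¹ = [[7, -3], [-2, 1]].
M⁴ = P·diag(16, 1296)·P⁻¹ = [[-7664, 3840], [-17920, 8976]].
The requested entry is 8976.

8976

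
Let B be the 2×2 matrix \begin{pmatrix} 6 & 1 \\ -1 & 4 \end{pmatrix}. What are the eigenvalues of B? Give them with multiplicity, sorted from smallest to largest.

Characteristic polynomial: p(μ) = μ^2 - 10μ + 25 = (μ - 5)^2.
Roots (with multiplicity): 5, 5.

5, 5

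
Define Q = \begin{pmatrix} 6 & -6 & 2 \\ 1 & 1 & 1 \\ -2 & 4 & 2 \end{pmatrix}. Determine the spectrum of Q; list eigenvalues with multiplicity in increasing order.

Characteristic polynomial: p(r) = r^3 - 9r^2 + 26r - 24 = (r - 4)(r - 3)(r - 2).
Roots (with multiplicity): 2, 3, 4.

2, 3, 4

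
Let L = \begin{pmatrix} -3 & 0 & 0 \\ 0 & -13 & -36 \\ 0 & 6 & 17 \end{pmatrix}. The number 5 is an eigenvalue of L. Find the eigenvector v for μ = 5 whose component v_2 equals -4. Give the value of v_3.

2

L − 5I = [[-8, 0, 0], [0, -18, -36], [0, 6, 12]].
Solving (L − 5I)v = 0 gives the eigenspace spanned by (0, -4, 2).
With v_2 = -4, v = (0, -4, 2), so v_3 = 2.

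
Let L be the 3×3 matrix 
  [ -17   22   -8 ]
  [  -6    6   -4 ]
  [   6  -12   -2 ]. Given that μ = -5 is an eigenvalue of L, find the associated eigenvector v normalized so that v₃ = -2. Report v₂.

L + 5I = [[-12, 22, -8], [-6, 11, -4], [6, -12, 3]].
Solving (L + 5I)v = 0 gives the eigenspace spanned by (5, 2, -2).
With v₃ = -2, v = (5, 2, -2), so v₂ = 2.

2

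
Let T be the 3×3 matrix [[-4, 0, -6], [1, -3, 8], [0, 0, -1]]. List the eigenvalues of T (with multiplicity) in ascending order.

-4, -3, -1

Characteristic polynomial: p(r) = r^3 + 8r^2 + 19r + 12 = (r + 1)(r + 3)(r + 4).
Roots (with multiplicity): -4, -3, -1.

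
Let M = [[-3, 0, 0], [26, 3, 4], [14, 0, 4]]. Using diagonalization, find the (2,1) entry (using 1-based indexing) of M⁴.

1400

Characteristic polynomial: μ^3 - 4μ^2 - 9μ + 36 = (μ - 4)(μ - 3)(μ + 3), so the eigenvalues are -3, 3, 4.
μ=-3: eigenvector (1, -3, -2).
μ=3: eigenvector (0, 1, 0).
μ=4: eigenvector (0, 4, 1).
P = [[1, 0, 0], [-3, 1, 4], [-2, 0, 1]], D = diag(-3, 3, 4), P⁻¹ = [[1, 0, 0], [-5, 1, -4], [2, 0, 1]].
M⁴ = P·diag(81, 81, 256)·P⁻¹ = [[81, 0, 0], [1400, 81, 700], [350, 0, 256]].
The requested entry is 1400.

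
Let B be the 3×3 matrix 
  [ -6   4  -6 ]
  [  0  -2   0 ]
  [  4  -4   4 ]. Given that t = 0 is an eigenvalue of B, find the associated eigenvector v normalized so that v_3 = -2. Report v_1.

2

B = [[-6, 4, -6], [0, -2, 0], [4, -4, 4]].
Solving (B)v = 0 gives the eigenspace spanned by (2, 0, -2).
With v_3 = -2, v = (2, 0, -2), so v_1 = 2.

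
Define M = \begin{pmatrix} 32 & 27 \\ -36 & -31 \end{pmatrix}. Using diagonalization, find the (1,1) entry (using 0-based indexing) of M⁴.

-851

Characteristic polynomial: λ^2 - λ - 20 = (λ - 5)(λ + 4), so the eigenvalues are -4, 5.
λ=-4: eigenvector (-3, 4).
λ=5: eigenvector (1, -1).
P = [[-3, 1], [4, -1]], D = diag(-4, 5), P⁻¹ = [[1, 1], [4, 3]].
M⁴ = P·diag(256, 625)·P⁻¹ = [[1732, 1107], [-1476, -851]].
The requested entry is -851.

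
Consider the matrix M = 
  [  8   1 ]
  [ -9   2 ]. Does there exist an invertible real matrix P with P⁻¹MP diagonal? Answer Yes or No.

No

Characteristic polynomial: p(λ) = λ^2 - 10λ + 25 = (λ - 5)^2.
λ = 5 has algebraic multiplicity 2; rank(M − 5I) = 1, so geometric multiplicity = 1.
Geometric multiplicity < algebraic multiplicity, so M is not diagonalizable.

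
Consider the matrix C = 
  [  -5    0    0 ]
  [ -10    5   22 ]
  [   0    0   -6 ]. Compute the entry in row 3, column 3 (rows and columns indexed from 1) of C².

Characteristic polynomial: t^3 + 6t^2 - 25t - 150 = (t - 5)(t + 5)(t + 6), so the eigenvalues are -6, -5, 5.
t=5: eigenvector (0, 1, 0).
t=-5: eigenvector (1, 1, 0).
t=-6: eigenvector (0, -2, 1).
P = [[0, 1, 0], [1, 1, -2], [0, 0, 1]], D = diag(5, -5, -6), P⁻¹ = [[-1, 1, 2], [1, 0, 0], [0, 0, 1]].
C² = P·diag(25, 25, 36)·P⁻¹ = [[25, 0, 0], [0, 25, -22], [0, 0, 36]].
The requested entry is 36.

36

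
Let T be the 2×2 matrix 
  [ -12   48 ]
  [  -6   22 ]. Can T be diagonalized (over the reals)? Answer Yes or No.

Characteristic polynomial: p(λ) = λ^2 - 10λ + 24 = (λ - 6)(λ - 4).
All 2 eigenvalues are distinct, so T is diagonalizable.

Yes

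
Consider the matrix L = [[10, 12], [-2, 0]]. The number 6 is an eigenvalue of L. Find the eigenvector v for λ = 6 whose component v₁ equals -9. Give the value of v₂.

3

L − 6I = [[4, 12], [-2, -6]].
Solving (L − 6I)v = 0 gives the eigenspace spanned by (-9, 3).
With v₁ = -9, v = (-9, 3), so v₂ = 3.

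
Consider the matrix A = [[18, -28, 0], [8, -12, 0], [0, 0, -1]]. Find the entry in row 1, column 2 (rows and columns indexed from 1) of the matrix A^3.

-784

Characteristic polynomial: s^3 - 5s^2 + 2s + 8 = (s - 4)(s - 2)(s + 1), so the eigenvalues are -1, 2, 4.
s=2: eigenvector (-7, -4, 0).
s=-1: eigenvector (0, 0, 1).
s=4: eigenvector (2, 1, 0).
P = [[-7, 0, 2], [-4, 0, 1], [0, 1, 0]], D = diag(2, -1, 4), P⁻¹ = [[1, -2, 0], [0, 0, 1], [4, -7, 0]].
A³ = P·diag(8, -1, 64)·P⁻¹ = [[456, -784, 0], [224, -384, 0], [0, 0, -1]].
The requested entry is -784.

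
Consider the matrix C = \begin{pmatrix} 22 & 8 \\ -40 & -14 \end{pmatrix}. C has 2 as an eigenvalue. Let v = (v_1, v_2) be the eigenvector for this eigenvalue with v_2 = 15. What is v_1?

-6

C − 2I = [[20, 8], [-40, -16]].
Solving (C − 2I)v = 0 gives the eigenspace spanned by (-6, 15).
With v_2 = 15, v = (-6, 15), so v_1 = -6.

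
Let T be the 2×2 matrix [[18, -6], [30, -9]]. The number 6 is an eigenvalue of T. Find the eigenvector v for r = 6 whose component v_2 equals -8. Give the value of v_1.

-4

T − 6I = [[12, -6], [30, -15]].
Solving (T − 6I)v = 0 gives the eigenspace spanned by (-4, -8).
With v_2 = -8, v = (-4, -8), so v_1 = -4.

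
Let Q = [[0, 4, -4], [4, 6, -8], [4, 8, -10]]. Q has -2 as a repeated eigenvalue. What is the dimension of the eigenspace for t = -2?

Q + 2I = [[2, 4, -4], [4, 8, -8], [4, 8, -8]].
This matrix has rank 1, so its null space has dimension 3 − 1 = 2.

2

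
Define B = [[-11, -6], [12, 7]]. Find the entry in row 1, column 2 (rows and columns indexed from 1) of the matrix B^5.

Characteristic polynomial: t^2 + 4t - 5 = (t - 1)(t + 5), so the eigenvalues are -5, 1.
t=1: eigenvector (-1, 2).
t=-5: eigenvector (1, -1).
P = [[-1, 1], [2, -1]], D = diag(1, -5), P⁻¹ = [[1, 1], [2, 1]].
B⁵ = P·diag(1, -3125)·P⁻¹ = [[-6251, -3126], [6252, 3127]].
The requested entry is -3126.

-3126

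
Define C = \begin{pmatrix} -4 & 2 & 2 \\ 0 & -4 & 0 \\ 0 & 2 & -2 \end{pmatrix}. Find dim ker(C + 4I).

2

C + 4I = [[0, 2, 2], [0, 0, 0], [0, 2, 2]].
This matrix has rank 1, so its null space has dimension 3 − 1 = 2.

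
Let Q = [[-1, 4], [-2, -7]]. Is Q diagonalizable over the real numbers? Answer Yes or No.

Characteristic polynomial: p(s) = s^2 + 8s + 15 = (s + 3)(s + 5).
All 2 eigenvalues are distinct, so Q is diagonalizable.

Yes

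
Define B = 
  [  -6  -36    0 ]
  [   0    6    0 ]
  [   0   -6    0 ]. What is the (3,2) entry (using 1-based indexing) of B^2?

Characteristic polynomial: t^3 - 36t = t(t - 6)(t + 6), so the eigenvalues are -6, 0, 6.
t=-6: eigenvector (1, 0, 0).
t=6: eigenvector (-3, 1, -1).
t=0: eigenvector (0, 0, 1).
P = [[1, -3, 0], [0, 1, 0], [0, -1, 1]], D = diag(-6, 6, 0), P⁻¹ = [[1, 3, 0], [0, 1, 0], [0, 1, 1]].
B² = P·diag(36, 36, 0)·P⁻¹ = [[36, 0, 0], [0, 36, 0], [0, -36, 0]].
The requested entry is -36.

-36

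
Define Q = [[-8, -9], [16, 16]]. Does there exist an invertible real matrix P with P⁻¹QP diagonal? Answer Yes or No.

Characteristic polynomial: p(r) = r^2 - 8r + 16 = (r - 4)^2.
r = 4 has algebraic multiplicity 2; rank(Q − 4I) = 1, so geometric multiplicity = 1.
Geometric multiplicity < algebraic multiplicity, so Q is not diagonalizable.

No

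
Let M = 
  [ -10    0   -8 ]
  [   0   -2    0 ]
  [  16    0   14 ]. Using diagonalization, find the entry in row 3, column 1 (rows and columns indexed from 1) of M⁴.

2560

Characteristic polynomial: s^3 - 2s^2 - 20s - 24 = (s - 6)(s + 2)^2, so the eigenvalues are -2, -2, 6.
s=6: eigenvector (1, 0, -2).
s=-2: eigenvector (1, 0, -1).
s=-2: eigenvector (0, 1, 0).
P = [[1, 1, 0], [0, 0, 1], [-2, -1, 0]], D = diag(6, -2, -2), P⁻¹ = [[-1, 0, -1], [2, 0, 1], [0, 1, 0]].
M⁴ = P·diag(1296, 16, 16)·P⁻¹ = [[-1264, 0, -1280], [0, 16, 0], [2560, 0, 2576]].
The requested entry is 2560.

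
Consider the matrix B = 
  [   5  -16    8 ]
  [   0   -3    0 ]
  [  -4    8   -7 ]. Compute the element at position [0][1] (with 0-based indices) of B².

32

Characteristic polynomial: μ^3 + 5μ^2 + 3μ - 9 = (μ - 1)(μ + 3)^2, so the eigenvalues are -3, -3, 1.
μ=1: eigenvector (2, 0, -1).
μ=-3: eigenvector (0, 1, 2).
μ=-3: eigenvector (-1, 0, 1).
P = [[2, 0, -1], [0, 1, 0], [-1, 2, 1]], D = diag(1, -3, -3), P⁻¹ = [[1, -2, 1], [0, 1, 0], [1, -4, 2]].
B² = P·diag(1, 9, 9)·P⁻¹ = [[-7, 32, -16], [0, 9, 0], [8, -16, 17]].
The requested entry is 32.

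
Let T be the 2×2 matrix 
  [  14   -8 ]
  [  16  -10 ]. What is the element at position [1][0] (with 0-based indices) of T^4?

Characteristic polynomial: s^2 - 4s - 12 = (s - 6)(s + 2), so the eigenvalues are -2, 6.
s=-2: eigenvector (-1, -2).
s=6: eigenvector (1, 1).
P = [[-1, 1], [-2, 1]], D = diag(-2, 6), P⁻¹ = [[1, -1], [2, -1]].
T⁴ = P·diag(16, 1296)·P⁻¹ = [[2576, -1280], [2560, -1264]].
The requested entry is 2560.

2560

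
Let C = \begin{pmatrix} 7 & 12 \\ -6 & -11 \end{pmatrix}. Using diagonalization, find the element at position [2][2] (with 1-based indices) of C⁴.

Characteristic polynomial: r^2 + 4r - 5 = (r - 1)(r + 5), so the eigenvalues are -5, 1.
r=1: eigenvector (2, -1).
r=-5: eigenvector (-1, 1).
P = [[2, -1], [-1, 1]], D = diag(1, -5), P⁻¹ = [[1, 1], [1, 2]].
C⁴ = P·diag(1, 625)·P⁻¹ = [[-623, -1248], [624, 1249]].
The requested entry is 1249.

1249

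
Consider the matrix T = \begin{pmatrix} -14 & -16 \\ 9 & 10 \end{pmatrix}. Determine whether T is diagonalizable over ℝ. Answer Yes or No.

Characteristic polynomial: p(s) = s^2 + 4s + 4 = (s + 2)^2.
s = -2 has algebraic multiplicity 2; rank(T + 2I) = 1, so geometric multiplicity = 1.
Geometric multiplicity < algebraic multiplicity, so T is not diagonalizable.

No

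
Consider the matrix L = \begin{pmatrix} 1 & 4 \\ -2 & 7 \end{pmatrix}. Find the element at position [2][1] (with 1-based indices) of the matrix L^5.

Characteristic polynomial: t^2 - 8t + 15 = (t - 5)(t - 3), so the eigenvalues are 3, 5.
t=3: eigenvector (-2, -1).
t=5: eigenvector (-1, -1).
P = [[-2, -1], [-1, -1]], D = diag(3, 5), P⁻¹ = [[-1, 1], [1, -2]].
L⁵ = P·diag(243, 3125)·P⁻¹ = [[-2639, 5764], [-2882, 6007]].
The requested entry is -2882.

-2882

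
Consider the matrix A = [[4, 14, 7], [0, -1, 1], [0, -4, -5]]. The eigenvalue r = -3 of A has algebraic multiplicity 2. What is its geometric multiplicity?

A + 3I = [[7, 14, 7], [0, 2, 1], [0, -4, -2]].
This matrix has rank 2, so its null space has dimension 3 − 2 = 1.

1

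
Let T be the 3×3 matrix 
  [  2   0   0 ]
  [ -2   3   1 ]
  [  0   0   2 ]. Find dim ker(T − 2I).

2

T − 2I = [[0, 0, 0], [-2, 1, 1], [0, 0, 0]].
This matrix has rank 1, so its null space has dimension 3 − 1 = 2.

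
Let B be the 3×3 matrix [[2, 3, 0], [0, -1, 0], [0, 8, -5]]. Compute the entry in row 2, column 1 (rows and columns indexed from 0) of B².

Characteristic polynomial: λ^3 + 4λ^2 - 7λ - 10 = (λ - 2)(λ + 1)(λ + 5), so the eigenvalues are -5, -1, 2.
λ=2: eigenvector (1, 0, 0).
λ=-1: eigenvector (-1, 1, 2).
λ=-5: eigenvector (0, 0, 1).
P = [[1, -1, 0], [0, 1, 0], [0, 2, 1]], D = diag(2, -1, -5), P⁻¹ = [[1, 1, 0], [0, 1, 0], [0, -2, 1]].
B² = P·diag(4, 1, 25)·P⁻¹ = [[4, 3, 0], [0, 1, 0], [0, -48, 25]].
The requested entry is -48.

-48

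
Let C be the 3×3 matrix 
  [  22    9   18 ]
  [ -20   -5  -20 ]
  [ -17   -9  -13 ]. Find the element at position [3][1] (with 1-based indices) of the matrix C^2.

27

Characteristic polynomial: r^3 - 4r^2 - 25r + 100 = (r - 5)(r - 4)(r + 5), so the eigenvalues are -5, 4, 5.
r=-5: eigenvector (1, -1, -1).
r=4: eigenvector (1, 0, -1).
r=5: eigenvector (0, -2, 1).
P = [[1, 1, 0], [-1, 0, -2], [-1, -1, 1]], D = diag(-5, 4, 5), P⁻¹ = [[-2, -1, -2], [3, 1, 2], [1, 0, 1]].
C² = P·diag(25, 16, 25)·P⁻¹ = [[-2, -9, -18], [0, 25, 0], [27, 9, 43]].
The requested entry is 27.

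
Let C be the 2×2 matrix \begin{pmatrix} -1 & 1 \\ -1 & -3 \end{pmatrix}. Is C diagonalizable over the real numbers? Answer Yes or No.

Characteristic polynomial: p(t) = t^2 + 4t + 4 = (t + 2)^2.
t = -2 has algebraic multiplicity 2; rank(C + 2I) = 1, so geometric multiplicity = 1.
Geometric multiplicity < algebraic multiplicity, so C is not diagonalizable.

No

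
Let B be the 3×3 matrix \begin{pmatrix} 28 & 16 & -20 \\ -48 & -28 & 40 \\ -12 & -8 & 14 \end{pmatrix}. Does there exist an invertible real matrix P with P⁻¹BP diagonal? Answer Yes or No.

Characteristic polynomial: p(s) = s^3 - 14s^2 + 64s - 96 = (s - 6)(s - 4)^2.
s = 4 has algebraic multiplicity 2; rank(B − 4I) = 1, so geometric multiplicity = 2.
Every eigenvalue has geometric = algebraic multiplicity, so B is diagonalizable.

Yes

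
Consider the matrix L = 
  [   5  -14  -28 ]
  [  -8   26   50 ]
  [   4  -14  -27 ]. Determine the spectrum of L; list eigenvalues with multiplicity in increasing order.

-2, 1, 5

Characteristic polynomial: p(s) = s^3 - 4s^2 - 7s + 10 = (s - 5)(s - 1)(s + 2).
Roots (with multiplicity): -2, 1, 5.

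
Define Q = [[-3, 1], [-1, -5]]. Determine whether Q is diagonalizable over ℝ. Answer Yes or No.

No

Characteristic polynomial: p(μ) = μ^2 + 8μ + 16 = (μ + 4)^2.
μ = -4 has algebraic multiplicity 2; rank(Q + 4I) = 1, so geometric multiplicity = 1.
Geometric multiplicity < algebraic multiplicity, so Q is not diagonalizable.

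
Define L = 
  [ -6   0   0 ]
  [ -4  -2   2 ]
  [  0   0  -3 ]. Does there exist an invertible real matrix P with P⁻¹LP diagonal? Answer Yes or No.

Characteristic polynomial: p(t) = t^3 + 11t^2 + 36t + 36 = (t + 2)(t + 3)(t + 6).
All 3 eigenvalues are distinct, so L is diagonalizable.

Yes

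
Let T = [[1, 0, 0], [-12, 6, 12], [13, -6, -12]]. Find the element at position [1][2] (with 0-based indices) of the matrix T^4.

Characteristic polynomial: λ^3 + 5λ^2 - 6λ = λ(λ - 1)(λ + 6), so the eigenvalues are -6, 0, 1.
λ=1: eigenvector (1, 0, 1).
λ=0: eigenvector (0, 2, -1).
λ=-6: eigenvector (0, 1, -1).
P = [[1, 0, 0], [0, 2, 1], [1, -1, -1]], D = diag(1, 0, -6), P⁻¹ = [[1, 0, 0], [-1, 1, 1], [2, -1, -2]].
T⁴ = P·diag(1, 0, 1296)·P⁻¹ = [[1, 0, 0], [2592, -1296, -2592], [-2591, 1296, 2592]].
The requested entry is -2592.

-2592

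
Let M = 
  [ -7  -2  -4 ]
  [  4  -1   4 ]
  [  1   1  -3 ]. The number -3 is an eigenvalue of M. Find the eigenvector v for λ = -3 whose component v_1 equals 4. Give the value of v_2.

-4

M + 3I = [[-4, -2, -4], [4, 2, 4], [1, 1, 0]].
Solving (M + 3I)v = 0 gives the eigenspace spanned by (4, -4, -2).
With v_1 = 4, v = (4, -4, -2), so v_2 = -4.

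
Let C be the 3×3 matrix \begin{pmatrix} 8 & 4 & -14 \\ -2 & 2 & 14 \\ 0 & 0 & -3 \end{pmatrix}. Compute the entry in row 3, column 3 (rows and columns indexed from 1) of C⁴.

81

Characteristic polynomial: r^3 - 7r^2 - 6r + 72 = (r - 6)(r - 4)(r + 3), so the eigenvalues are -3, 4, 6.
r=4: eigenvector (1, -1, 0).
r=6: eigenvector (2, -1, 0).
r=-3: eigenvector (2, -2, 1).
P = [[1, 2, 2], [-1, -1, -2], [0, 0, 1]], D = diag(4, 6, -3), P⁻¹ = [[-1, -2, -2], [1, 1, 0], [0, 0, 1]].
C⁴ = P·diag(256, 1296, 81)·P⁻¹ = [[2336, 2080, -350], [-1040, -784, 350], [0, 0, 81]].
The requested entry is 81.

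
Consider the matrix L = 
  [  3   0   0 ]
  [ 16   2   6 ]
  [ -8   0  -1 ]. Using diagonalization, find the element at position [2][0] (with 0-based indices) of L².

-16

Characteristic polynomial: s^3 - 4s^2 + s + 6 = (s - 3)(s - 2)(s + 1), so the eigenvalues are -1, 2, 3.
s=3: eigenvector (1, 4, -2).
s=2: eigenvector (0, 1, 0).
s=-1: eigenvector (0, -2, 1).
P = [[1, 0, 0], [4, 1, -2], [-2, 0, 1]], D = diag(3, 2, -1), P⁻¹ = [[1, 0, 0], [0, 1, 2], [2, 0, 1]].
L² = P·diag(9, 4, 1)·P⁻¹ = [[9, 0, 0], [32, 4, 6], [-16, 0, 1]].
The requested entry is -16.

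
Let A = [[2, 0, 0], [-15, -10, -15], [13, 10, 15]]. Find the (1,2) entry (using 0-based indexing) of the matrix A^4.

-1875

Characteristic polynomial: t^3 - 7t^2 + 10t = t(t - 5)(t - 2), so the eigenvalues are 0, 2, 5.
t=2: eigenvector (1, 0, -1).
t=0: eigenvector (0, 3, -2).
t=5: eigenvector (0, 1, -1).
P = [[1, 0, 0], [0, 3, 1], [-1, -2, -1]], D = diag(2, 0, 5), P⁻¹ = [[1, 0, 0], [1, 1, 1], [-3, -2, -3]].
A⁴ = P·diag(16, 0, 625)·P⁻¹ = [[16, 0, 0], [-1875, -1250, -1875], [1859, 1250, 1875]].
The requested entry is -1875.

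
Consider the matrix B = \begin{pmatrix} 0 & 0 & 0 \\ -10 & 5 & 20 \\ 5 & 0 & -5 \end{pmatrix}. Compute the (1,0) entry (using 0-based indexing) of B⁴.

1250

Characteristic polynomial: r^3 - 25r = r(r - 5)(r + 5), so the eigenvalues are -5, 0, 5.
r=5: eigenvector (0, 1, 0).
r=0: eigenvector (1, -2, 1).
r=-5: eigenvector (0, -2, 1).
P = [[0, 1, 0], [1, -2, -2], [0, 1, 1]], D = diag(5, 0, -5), P⁻¹ = [[0, 1, 2], [1, 0, 0], [-1, 0, 1]].
B⁴ = P·diag(625, 0, 625)·P⁻¹ = [[0, 0, 0], [1250, 625, 0], [-625, 0, 625]].
The requested entry is 1250.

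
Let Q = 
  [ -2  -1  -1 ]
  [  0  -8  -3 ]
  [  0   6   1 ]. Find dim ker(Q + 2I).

1

Q + 2I = [[0, -1, -1], [0, -6, -3], [0, 6, 3]].
This matrix has rank 2, so its null space has dimension 3 − 2 = 1.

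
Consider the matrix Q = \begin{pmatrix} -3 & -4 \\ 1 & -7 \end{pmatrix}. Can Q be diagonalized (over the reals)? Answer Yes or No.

No

Characteristic polynomial: p(r) = r^2 + 10r + 25 = (r + 5)^2.
r = -5 has algebraic multiplicity 2; rank(Q + 5I) = 1, so geometric multiplicity = 1.
Geometric multiplicity < algebraic multiplicity, so Q is not diagonalizable.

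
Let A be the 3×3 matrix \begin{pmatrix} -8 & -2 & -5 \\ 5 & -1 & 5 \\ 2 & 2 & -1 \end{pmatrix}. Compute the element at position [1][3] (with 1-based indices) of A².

Characteristic polynomial: r^3 + 10r^2 + 27r + 18 = (r + 1)(r + 3)(r + 6), so the eigenvalues are -6, -3, -1.
r=-1: eigenvector (-1, 1, 1).
r=-6: eigenvector (1, -1, 0).
r=-3: eigenvector (-1, 0, 1).
P = [[-1, 1, -1], [1, -1, 0], [1, 0, 1]], D = diag(-1, -6, -3), P⁻¹ = [[1, 1, 1], [1, 0, 1], [-1, -1, 0]].
A² = P·diag(1, 36, 9)·P⁻¹ = [[44, 8, 35], [-35, 1, -35], [-8, -8, 1]].
The requested entry is 35.

35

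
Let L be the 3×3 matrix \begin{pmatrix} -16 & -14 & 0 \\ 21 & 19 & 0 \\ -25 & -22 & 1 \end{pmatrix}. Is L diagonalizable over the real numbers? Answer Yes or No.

Yes

Characteristic polynomial: p(λ) = λ^3 - 4λ^2 - 7λ + 10 = (λ - 5)(λ - 1)(λ + 2).
All 3 eigenvalues are distinct, so L is diagonalizable.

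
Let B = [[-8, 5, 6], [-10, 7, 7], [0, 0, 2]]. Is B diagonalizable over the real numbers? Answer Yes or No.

No

Characteristic polynomial: p(λ) = λ^3 - λ^2 - 8λ + 12 = (λ - 2)^2(λ + 3).
λ = 2 has algebraic multiplicity 2; rank(B − 2I) = 2, so geometric multiplicity = 1.
Geometric multiplicity < algebraic multiplicity, so B is not diagonalizable.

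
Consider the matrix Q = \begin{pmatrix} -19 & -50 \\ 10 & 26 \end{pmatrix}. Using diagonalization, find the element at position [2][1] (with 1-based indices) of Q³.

Characteristic polynomial: r^2 - 7r + 6 = (r - 6)(r - 1), so the eigenvalues are 1, 6.
r=6: eigenvector (-2, 1).
r=1: eigenvector (5, -2).
P = [[-2, 5], [1, -2]], D = diag(6, 1), P⁻¹ = [[2, 5], [1, 2]].
Q³ = P·diag(216, 1)·P⁻¹ = [[-859, -2150], [430, 1076]].
The requested entry is 430.

430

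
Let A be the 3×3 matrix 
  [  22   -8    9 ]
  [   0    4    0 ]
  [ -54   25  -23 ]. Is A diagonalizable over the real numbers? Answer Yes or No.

No

Characteristic polynomial: p(s) = s^3 - 3s^2 - 24s + 80 = (s - 4)^2(s + 5).
s = 4 has algebraic multiplicity 2; rank(A − 4I) = 2, so geometric multiplicity = 1.
Geometric multiplicity < algebraic multiplicity, so A is not diagonalizable.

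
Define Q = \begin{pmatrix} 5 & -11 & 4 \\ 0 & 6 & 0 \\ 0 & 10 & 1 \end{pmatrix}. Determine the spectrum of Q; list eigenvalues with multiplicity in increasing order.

Characteristic polynomial: p(s) = s^3 - 12s^2 + 41s - 30 = (s - 6)(s - 5)(s - 1).
Roots (with multiplicity): 1, 5, 6.

1, 5, 6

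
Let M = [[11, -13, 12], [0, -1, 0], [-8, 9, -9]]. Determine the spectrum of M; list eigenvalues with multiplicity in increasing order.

-1, -1, 3

Characteristic polynomial: p(t) = t^3 - t^2 - 5t - 3 = (t - 3)(t + 1)^2.
Roots (with multiplicity): -1, -1, 3.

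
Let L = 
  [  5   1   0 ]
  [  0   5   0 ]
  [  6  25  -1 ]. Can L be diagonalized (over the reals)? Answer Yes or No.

No

Characteristic polynomial: p(s) = s^3 - 9s^2 + 15s + 25 = (s - 5)^2(s + 1).
s = 5 has algebraic multiplicity 2; rank(L − 5I) = 2, so geometric multiplicity = 1.
Geometric multiplicity < algebraic multiplicity, so L is not diagonalizable.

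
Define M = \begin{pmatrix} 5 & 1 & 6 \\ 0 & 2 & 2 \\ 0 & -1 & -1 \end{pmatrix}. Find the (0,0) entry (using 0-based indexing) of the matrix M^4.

625

Characteristic polynomial: s^3 - 6s^2 + 5s = s(s - 5)(s - 1), so the eigenvalues are 0, 1, 5.
s=0: eigenvector (-1, -1, 1).
s=5: eigenvector (1, 0, 0).
s=1: eigenvector (-1, -2, 1).
P = [[-1, 1, -1], [-1, 0, -2], [1, 0, 1]], D = diag(0, 5, 1), P⁻¹ = [[0, 1, 2], [1, 0, 1], [0, -1, -1]].
M⁴ = P·diag(0, 625, 1)·P⁻¹ = [[625, 1, 626], [0, 2, 2], [0, -1, -1]].
The requested entry is 625.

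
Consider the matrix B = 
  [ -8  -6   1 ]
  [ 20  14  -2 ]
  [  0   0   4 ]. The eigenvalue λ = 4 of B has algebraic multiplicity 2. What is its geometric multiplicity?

B − 4I = [[-12, -6, 1], [20, 10, -2], [0, 0, 0]].
This matrix has rank 2, so its null space has dimension 3 − 2 = 1.

1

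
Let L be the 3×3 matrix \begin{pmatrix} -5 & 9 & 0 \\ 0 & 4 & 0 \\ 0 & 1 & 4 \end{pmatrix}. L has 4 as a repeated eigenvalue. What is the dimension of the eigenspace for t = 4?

1

L − 4I = [[-9, 9, 0], [0, 0, 0], [0, 1, 0]].
This matrix has rank 2, so its null space has dimension 3 − 2 = 1.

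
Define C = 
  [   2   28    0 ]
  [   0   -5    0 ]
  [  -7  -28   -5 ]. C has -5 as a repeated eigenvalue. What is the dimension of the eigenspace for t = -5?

2

C + 5I = [[7, 28, 0], [0, 0, 0], [-7, -28, 0]].
This matrix has rank 1, so its null space has dimension 3 − 1 = 2.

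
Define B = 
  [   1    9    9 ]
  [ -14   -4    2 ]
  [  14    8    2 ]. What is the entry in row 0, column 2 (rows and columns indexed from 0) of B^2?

Characteristic polynomial: s^3 + s^2 - 26s + 24 = (s - 4)(s - 1)(s + 6), so the eigenvalues are -6, 1, 4.
s=1: eigenvector (1, -2, 2).
s=-6: eigenvector (0, 1, -1).
s=4: eigenvector (3, -4, 5).
P = [[1, 0, 3], [-2, 1, -4], [2, -1, 5]], D = diag(1, -6, 4), P⁻¹ = [[1, -3, -3], [2, -1, -2], [0, 1, 1]].
B² = P·diag(1, 36, 16)·P⁻¹ = [[1, 45, 45], [70, -94, -130], [-70, 110, 146]].
The requested entry is 45.

45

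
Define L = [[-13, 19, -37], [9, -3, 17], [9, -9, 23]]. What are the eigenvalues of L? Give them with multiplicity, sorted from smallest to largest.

-4, 5, 6

Characteristic polynomial: p(μ) = μ^3 - 7μ^2 - 14μ + 120 = (μ - 6)(μ - 5)(μ + 4).
Roots (with multiplicity): -4, 5, 6.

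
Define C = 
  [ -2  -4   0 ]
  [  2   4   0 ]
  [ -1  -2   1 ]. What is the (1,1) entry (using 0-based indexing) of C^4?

Characteristic polynomial: μ^3 - 3μ^2 + 2μ = μ(μ - 2)(μ - 1), so the eigenvalues are 0, 1, 2.
μ=1: eigenvector (0, 0, 1).
μ=0: eigenvector (-2, 1, 0).
μ=2: eigenvector (1, -1, 1).
P = [[0, -2, 1], [0, 1, -1], [1, 0, 1]], D = diag(1, 0, 2), P⁻¹ = [[1, 2, 1], [-1, -1, 0], [-1, -2, 0]].
C⁴ = P·diag(1, 0, 16)·P⁻¹ = [[-16, -32, 0], [16, 32, 0], [-15, -30, 1]].
The requested entry is 32.

32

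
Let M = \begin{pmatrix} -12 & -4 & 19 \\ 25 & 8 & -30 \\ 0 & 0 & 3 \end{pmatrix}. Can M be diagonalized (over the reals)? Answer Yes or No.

Characteristic polynomial: p(s) = s^3 + s^2 - 8s - 12 = (s - 3)(s + 2)^2.
s = -2 has algebraic multiplicity 2; rank(M + 2I) = 2, so geometric multiplicity = 1.
Geometric multiplicity < algebraic multiplicity, so M is not diagonalizable.

No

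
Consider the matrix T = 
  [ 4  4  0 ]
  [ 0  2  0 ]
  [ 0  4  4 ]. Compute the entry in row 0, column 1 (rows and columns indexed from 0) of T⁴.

480

Characteristic polynomial: s^3 - 10s^2 + 32s - 32 = (s - 4)^2(s - 2), so the eigenvalues are 2, 4, 4.
s=4: eigenvector (1, 0, 1).
s=2: eigenvector (-2, 1, -2).
s=4: eigenvector (1, 0, 2).
P = [[1, -2, 1], [0, 1, 0], [1, -2, 2]], D = diag(4, 2, 4), P⁻¹ = [[2, 2, -1], [0, 1, 0], [-1, 0, 1]].
T⁴ = P·diag(256, 16, 256)·P⁻¹ = [[256, 480, 0], [0, 16, 0], [0, 480, 256]].
The requested entry is 480.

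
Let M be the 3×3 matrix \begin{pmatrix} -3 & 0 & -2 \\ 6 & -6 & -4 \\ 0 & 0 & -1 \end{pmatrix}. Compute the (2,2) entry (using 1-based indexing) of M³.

-216

Characteristic polynomial: λ^3 + 10λ^2 + 27λ + 18 = (λ + 1)(λ + 3)(λ + 6), so the eigenvalues are -6, -3, -1.
λ=-3: eigenvector (1, 2, 0).
λ=-6: eigenvector (0, 1, 0).
λ=-1: eigenvector (-1, -2, 1).
P = [[1, 0, -1], [2, 1, -2], [0, 0, 1]], D = diag(-3, -6, -1), P⁻¹ = [[1, 0, 1], [-2, 1, 0], [0, 0, 1]].
M³ = P·diag(-27, -216, -1)·P⁻¹ = [[-27, 0, -26], [378, -216, -52], [0, 0, -1]].
The requested entry is -216.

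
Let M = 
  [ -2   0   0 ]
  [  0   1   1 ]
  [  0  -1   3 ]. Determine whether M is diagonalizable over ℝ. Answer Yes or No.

No

Characteristic polynomial: p(μ) = μ^3 - 2μ^2 - 4μ + 8 = (μ - 2)^2(μ + 2).
μ = 2 has algebraic multiplicity 2; rank(M − 2I) = 2, so geometric multiplicity = 1.
Geometric multiplicity < algebraic multiplicity, so M is not diagonalizable.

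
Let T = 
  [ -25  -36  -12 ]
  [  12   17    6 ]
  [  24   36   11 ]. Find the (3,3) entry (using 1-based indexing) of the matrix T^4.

Characteristic polynomial: μ^3 - 3μ^2 - 9μ - 5 = (μ - 5)(μ + 1)^2, so the eigenvalues are -1, -1, 5.
μ=5: eigenvector (-2, 1, 2).
μ=-1: eigenvector (-3, 2, 0).
μ=-1: eigenvector (2, -1, -1).
P = [[-2, -3, 2], [1, 2, -1], [2, 0, -1]], D = diag(5, -1, -1), P⁻¹ = [[2, 3, 1], [1, 2, 0], [4, 6, 1]].
T⁴ = P·diag(625, 1, 1)·P⁻¹ = [[-2495, -3744, -1248], [1248, 1873, 624], [2496, 3744, 1249]].
The requested entry is 1249.

1249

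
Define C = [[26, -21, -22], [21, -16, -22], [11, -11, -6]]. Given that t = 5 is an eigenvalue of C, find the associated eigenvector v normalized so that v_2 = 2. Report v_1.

C − 5I = [[21, -21, -22], [21, -21, -22], [11, -11, -11]].
Solving (C − 5I)v = 0 gives the eigenspace spanned by (2, 2, 0).
With v_2 = 2, v = (2, 2, 0), so v_1 = 2.

2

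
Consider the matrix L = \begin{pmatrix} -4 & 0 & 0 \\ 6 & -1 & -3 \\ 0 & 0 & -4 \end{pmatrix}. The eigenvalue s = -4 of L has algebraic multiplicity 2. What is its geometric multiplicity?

L + 4I = [[0, 0, 0], [6, 3, -3], [0, 0, 0]].
This matrix has rank 1, so its null space has dimension 3 − 1 = 2.

2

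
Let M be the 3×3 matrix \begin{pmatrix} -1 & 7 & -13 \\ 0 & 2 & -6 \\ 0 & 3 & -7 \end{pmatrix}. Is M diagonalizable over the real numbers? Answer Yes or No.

No

Characteristic polynomial: p(t) = t^3 + 6t^2 + 9t + 4 = (t + 1)^2(t + 4).
t = -1 has algebraic multiplicity 2; rank(M + 1I) = 2, so geometric multiplicity = 1.
Geometric multiplicity < algebraic multiplicity, so M is not diagonalizable.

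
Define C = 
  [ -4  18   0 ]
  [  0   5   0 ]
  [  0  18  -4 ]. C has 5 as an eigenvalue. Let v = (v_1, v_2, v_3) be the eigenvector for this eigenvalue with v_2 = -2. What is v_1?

C − 5I = [[-9, 18, 0], [0, 0, 0], [0, 18, -9]].
Solving (C − 5I)v = 0 gives the eigenspace spanned by (-4, -2, -4).
With v_2 = -2, v = (-4, -2, -4), so v_1 = -4.

-4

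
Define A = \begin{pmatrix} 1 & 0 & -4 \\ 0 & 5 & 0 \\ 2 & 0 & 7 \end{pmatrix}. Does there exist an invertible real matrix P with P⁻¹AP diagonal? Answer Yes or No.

Characteristic polynomial: p(λ) = λ^3 - 13λ^2 + 55λ - 75 = (λ - 5)^2(λ - 3).
λ = 5 has algebraic multiplicity 2; rank(A − 5I) = 1, so geometric multiplicity = 2.
Every eigenvalue has geometric = algebraic multiplicity, so A is diagonalizable.

Yes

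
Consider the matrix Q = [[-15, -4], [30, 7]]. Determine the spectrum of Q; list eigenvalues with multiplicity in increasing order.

Characteristic polynomial: p(r) = r^2 + 8r + 15 = (r + 3)(r + 5).
Roots (with multiplicity): -5, -3.

-5, -3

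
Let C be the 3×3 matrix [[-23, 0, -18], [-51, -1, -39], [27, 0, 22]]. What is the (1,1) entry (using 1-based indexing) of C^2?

Characteristic polynomial: s^3 + 2s^2 - 19s - 20 = (s - 4)(s + 1)(s + 5), so the eigenvalues are -5, -1, 4.
s=-5: eigenvector (1, 3, -1).
s=-1: eigenvector (0, 1, 0).
s=4: eigenvector (-2, -3, 3).
P = [[1, 0, -2], [3, 1, -3], [-1, 0, 3]], D = diag(-5, -1, 4), P⁻¹ = [[3, 0, 2], [-6, 1, -3], [1, 0, 1]].
C² = P·diag(25, 1, 16)·P⁻¹ = [[43, 0, 18], [171, 1, 99], [-27, 0, -2]].
The requested entry is 43.

43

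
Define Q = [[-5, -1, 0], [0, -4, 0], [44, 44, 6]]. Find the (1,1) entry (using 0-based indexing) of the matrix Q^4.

256

Characteristic polynomial: λ^3 + 3λ^2 - 34λ - 120 = (λ - 6)(λ + 4)(λ + 5), so the eigenvalues are -5, -4, 6.
λ=-5: eigenvector (1, 0, -4).
λ=-4: eigenvector (-1, 1, 0).
λ=6: eigenvector (0, 0, 1).
P = [[1, -1, 0], [0, 1, 0], [-4, 0, 1]], D = diag(-5, -4, 6), P⁻¹ = [[1, 1, 0], [0, 1, 0], [4, 4, 1]].
Q⁴ = P·diag(625, 256, 1296)·P⁻¹ = [[625, 369, 0], [0, 256, 0], [2684, 2684, 1296]].
The requested entry is 256.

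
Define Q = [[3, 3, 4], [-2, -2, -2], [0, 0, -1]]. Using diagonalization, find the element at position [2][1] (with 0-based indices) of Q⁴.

0

Characteristic polynomial: t^3 - t = t(t - 1)(t + 1), so the eigenvalues are -1, 0, 1.
t=1: eigenvector (3, -2, 0).
t=0: eigenvector (-1, 1, 0).
t=-1: eigenvector (-1, 0, 1).
P = [[3, -1, -1], [-2, 1, 0], [0, 0, 1]], D = diag(1, 0, -1), P⁻¹ = [[1, 1, 1], [2, 3, 2], [0, 0, 1]].
Q⁴ = P·diag(1, 0, 1)·P⁻¹ = [[3, 3, 2], [-2, -2, -2], [0, 0, 1]].
The requested entry is 0.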